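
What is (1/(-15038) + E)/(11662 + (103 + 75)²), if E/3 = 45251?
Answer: 2041453613/651837148 ≈ 3.1318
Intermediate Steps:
E = 135753 (E = 3*45251 = 135753)
(1/(-15038) + E)/(11662 + (103 + 75)²) = (1/(-15038) + 135753)/(11662 + (103 + 75)²) = (-1/15038 + 135753)/(11662 + 178²) = 2041453613/(15038*(11662 + 31684)) = (2041453613/15038)/43346 = (2041453613/15038)*(1/43346) = 2041453613/651837148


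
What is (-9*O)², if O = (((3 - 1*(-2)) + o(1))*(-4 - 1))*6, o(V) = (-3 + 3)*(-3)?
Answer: 1822500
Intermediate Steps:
o(V) = 0 (o(V) = 0*(-3) = 0)
O = -150 (O = (((3 - 1*(-2)) + 0)*(-4 - 1))*6 = (((3 + 2) + 0)*(-5))*6 = ((5 + 0)*(-5))*6 = (5*(-5))*6 = -25*6 = -150)
(-9*O)² = (-9*(-150))² = 1350² = 1822500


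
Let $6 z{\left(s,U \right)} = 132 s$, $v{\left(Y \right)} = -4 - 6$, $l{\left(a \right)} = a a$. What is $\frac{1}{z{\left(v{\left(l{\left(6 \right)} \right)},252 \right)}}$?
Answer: $- \frac{1}{220} \approx -0.0045455$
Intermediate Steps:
$l{\left(a \right)} = a^{2}$
$v{\left(Y \right)} = -10$
$z{\left(s,U \right)} = 22 s$ ($z{\left(s,U \right)} = \frac{132 s}{6} = 22 s$)
$\frac{1}{z{\left(v{\left(l{\left(6 \right)} \right)},252 \right)}} = \frac{1}{22 \left(-10\right)} = \frac{1}{-220} = - \frac{1}{220}$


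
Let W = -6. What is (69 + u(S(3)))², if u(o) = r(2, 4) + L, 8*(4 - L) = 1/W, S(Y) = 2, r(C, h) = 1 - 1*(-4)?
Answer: 14025025/2304 ≈ 6087.3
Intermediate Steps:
r(C, h) = 5 (r(C, h) = 1 + 4 = 5)
L = 193/48 (L = 4 - ⅛/(-6) = 4 - ⅛*(-⅙) = 4 + 1/48 = 193/48 ≈ 4.0208)
u(o) = 433/48 (u(o) = 5 + 193/48 = 433/48)
(69 + u(S(3)))² = (69 + 433/48)² = (3745/48)² = 14025025/2304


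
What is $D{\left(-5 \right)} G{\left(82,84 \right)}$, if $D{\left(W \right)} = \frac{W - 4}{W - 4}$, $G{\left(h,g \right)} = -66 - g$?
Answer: $-150$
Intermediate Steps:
$D{\left(W \right)} = 1$ ($D{\left(W \right)} = \frac{-4 + W}{-4 + W} = 1$)
$D{\left(-5 \right)} G{\left(82,84 \right)} = 1 \left(-66 - 84\right) = 1 \left(-150\right) = -150$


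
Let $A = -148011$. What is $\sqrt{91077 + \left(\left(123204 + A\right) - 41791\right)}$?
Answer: $\sqrt{24479} \approx 156.46$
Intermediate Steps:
$\sqrt{91077 + \left(\left(123204 + A\right) - 41791\right)} = \sqrt{91077 + \left(\left(123204 - 148011\right) - 41791\right)} = \sqrt{91077 - 66598} = \sqrt{24479}$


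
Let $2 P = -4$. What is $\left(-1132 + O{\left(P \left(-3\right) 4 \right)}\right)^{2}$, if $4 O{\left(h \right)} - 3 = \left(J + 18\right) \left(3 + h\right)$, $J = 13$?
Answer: $850084$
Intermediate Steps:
$P = -2$ ($P = \frac{1}{2} \left(-4\right) = -2$)
$O{\left(h \right)} = 24 + \frac{31 h}{4}$ ($O{\left(h \right)} = \frac{3}{4} + \frac{\left(13 + 18\right) \left(3 + h\right)}{4} = \frac{3}{4} + \frac{31 \left(3 + h\right)}{4} = \frac{3}{4} + \frac{93 + 31 h}{4} = \frac{3}{4} + \left(\frac{93}{4} + \frac{31 h}{4}\right) = 24 + \frac{31 h}{4}$)
$\left(-1132 + O{\left(P \left(-3\right) 4 \right)}\right)^{2} = \left(-1132 + \left(24 + \frac{31 \left(-2\right) \left(-3\right) 4}{4}\right)\right)^{2} = \left(-1132 + \left(24 + \frac{31 \cdot 6 \cdot 4}{4}\right)\right)^{2} = \left(-1132 + \left(24 + \frac{31}{4} \cdot 24\right)\right)^{2} = \left(-1132 + \left(24 + 186\right)\right)^{2} = \left(-1132 + 210\right)^{2} = \left(-922\right)^{2} = 850084$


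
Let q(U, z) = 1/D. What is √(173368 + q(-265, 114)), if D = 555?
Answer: √53401678755/555 ≈ 416.38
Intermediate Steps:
q(U, z) = 1/555
√(173368 + q(-265, 114)) = √(173368 + 1/555) = √(96219241/555) = √53401678755/555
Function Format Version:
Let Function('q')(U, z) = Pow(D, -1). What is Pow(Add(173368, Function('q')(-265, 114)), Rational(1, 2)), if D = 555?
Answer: Mul(Rational(1, 555), Pow(53401678755, Rational(1, 2))) ≈ 416.38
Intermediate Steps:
Function('q')(U, z) = Rational(1, 555) (Function('q')(U, z) = Pow(555, -1) = Rational(1, 555))
Pow(Add(173368, Function('q')(-265, 114)), Rational(1, 2)) = Pow(Add(173368, Rational(1, 555)), Rational(1, 2)) = Pow(Rational(96219241, 555), Rational(1, 2)) = Mul(Rational(1, 555), Pow(53401678755, Rational(1, 2)))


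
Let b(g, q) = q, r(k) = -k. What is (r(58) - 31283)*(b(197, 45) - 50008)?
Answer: 1565890383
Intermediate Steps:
(r(58) - 31283)*(b(197, 45) - 50008) = (-1*58 - 31283)*(45 - 50008) = (-58 - 31283)*(-49963) = -31341*(-49963) = 1565890383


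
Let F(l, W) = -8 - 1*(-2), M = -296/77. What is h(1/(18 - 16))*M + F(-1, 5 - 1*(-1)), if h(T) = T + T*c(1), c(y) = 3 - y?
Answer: -906/77 ≈ -11.766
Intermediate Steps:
M = -296/77 (M = -296*1/77 = -296/77 ≈ -3.8442)
F(l, W) = -6 (F(l, W) = -8 + 2 = -6)
h(T) = 3*T (h(T) = T + T*(3 - 1*1) = T + T*(3 - 1) = T + T*2 = T + 2*T = 3*T)
h(1/(18 - 16))*M + F(-1, 5 - 1*(-1)) = (3/(18 - 16))*(-296/77) - 6 = (3/2)*(-296/77) - 6 = -444/77 - 6 = -906/77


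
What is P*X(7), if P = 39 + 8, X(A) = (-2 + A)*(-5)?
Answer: -1175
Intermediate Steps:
X(A) = 10 - 5*A
P = 47
P*X(7) = 47*(10 - 5*7) = 47*(10 - 35) = 47*(-25) = -1175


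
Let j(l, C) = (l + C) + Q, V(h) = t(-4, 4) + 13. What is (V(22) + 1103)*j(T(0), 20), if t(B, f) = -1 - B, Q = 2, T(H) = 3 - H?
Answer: 27975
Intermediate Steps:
V(h) = 16 (V(h) = (-1 - 1*(-4)) + 13 = (-1 + 4) + 13 = 3 + 13 = 16)
j(l, C) = 2 + C + l (j(l, C) = (l + C) + 2 = (C + l) + 2 = 2 + C + l)
(V(22) + 1103)*j(T(0), 20) = (16 + 1103)*(2 + 20 + (3 - 1*0)) = 1119*(2 + 20 + (3 + 0)) = 1119*(2 + 20 + 3) = 1119*25 = 27975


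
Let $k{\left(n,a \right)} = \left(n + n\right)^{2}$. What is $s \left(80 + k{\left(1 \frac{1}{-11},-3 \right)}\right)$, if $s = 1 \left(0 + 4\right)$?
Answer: $\frac{38736}{121} \approx 320.13$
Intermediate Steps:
$k{\left(n,a \right)} = 4 n^{2}$ ($k{\left(n,a \right)} = \left(2 n\right)^{2} = 4 n^{2}$)
$s = 4$ ($s = 1 \cdot 4 = 4$)
$s \left(80 + k{\left(1 \frac{1}{-11},-3 \right)}\right) = 4 \left(80 + 4 \left(1 \frac{1}{-11}\right)^{2}\right) = 4 \left(80 + 4 \left(1 \left(- \frac{1}{11}\right)\right)^{2}\right) = 4 \left(80 + 4 \left(- \frac{1}{11}\right)^{2}\right) = 4 \left(80 + 4 \cdot \frac{1}{121}\right) = 4 \left(80 + \frac{4}{121}\right) = 4 \cdot \frac{9684}{121} = \frac{38736}{121}$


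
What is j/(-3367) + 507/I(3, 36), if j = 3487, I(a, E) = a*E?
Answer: 443491/121212 ≈ 3.6588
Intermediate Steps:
I(a, E) = E*a
j/(-3367) + 507/I(3, 36) = 3487/(-3367) + 507/((36*3)) = 3487*(-1/3367) + 507/108 = -3487/3367 + 507*(1/108) = -3487/3367 + 169/36 = 443491/121212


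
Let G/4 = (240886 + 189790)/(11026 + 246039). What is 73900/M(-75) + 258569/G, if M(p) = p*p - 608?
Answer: 333602481430345/8642805968 ≈ 38599.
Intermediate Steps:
M(p) = -608 + p**2 (M(p) = p**2 - 608 = -608 + p**2)
G = 1722704/257065 (G = 4*((240886 + 189790)/(11026 + 246039)) = 4*(430676/257065) = 1722704/257065 ≈ 6.7014)
73900/M(-75) + 258569/G = 73900/(-608 + (-75)**2) + 258569/(1722704/257065) = 73900/(-608 + 5625) + 258569*(257065/1722704) = 73900/5017 + 66469039985/1722704 = 333602481430345/8642805968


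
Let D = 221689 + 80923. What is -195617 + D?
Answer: 106995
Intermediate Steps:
D = 302612
-195617 + D = -195617 + 302612 = 106995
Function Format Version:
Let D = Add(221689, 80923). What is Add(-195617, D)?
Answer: 106995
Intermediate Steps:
D = 302612
Add(-195617, D) = Add(-195617, 302612) = 106995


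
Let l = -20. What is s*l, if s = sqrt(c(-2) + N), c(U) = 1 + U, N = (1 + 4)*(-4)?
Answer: -20*I*sqrt(21) ≈ -91.651*I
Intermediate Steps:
N = -20 (N = 5*(-4) = -20)
s = I*sqrt(21) (s = sqrt((1 - 2) - 20) = sqrt(-1 - 20) = sqrt(-21) = I*sqrt(21) ≈ 4.5826*I)
s*l = (I*sqrt(21))*(-20) = -20*I*sqrt(21)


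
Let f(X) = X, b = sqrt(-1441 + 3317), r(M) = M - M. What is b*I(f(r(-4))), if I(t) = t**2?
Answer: 0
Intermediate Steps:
r(M) = 0
b = 2*sqrt(469) (b = sqrt(1876) = 2*sqrt(469) ≈ 43.313)
b*I(f(r(-4))) = (2*sqrt(469))*0**2 = (2*sqrt(469))*0 = 0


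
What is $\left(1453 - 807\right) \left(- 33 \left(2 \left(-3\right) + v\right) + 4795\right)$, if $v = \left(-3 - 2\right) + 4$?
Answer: $3246796$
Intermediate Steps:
$v = -1$ ($v = -5 + 4 = -1$)
$\left(1453 - 807\right) \left(- 33 \left(2 \left(-3\right) + v\right) + 4795\right) = \left(1453 - 807\right) \left(- 33 \left(2 \left(-3\right) - 1\right) + 4795\right) = 646 \left(- 33 \left(-6 - 1\right) + 4795\right) = 646 \left(\left(-33\right) \left(-7\right) + 4795\right) = 646 \left(231 + 4795\right) = 646 \cdot 5026 = 3246796$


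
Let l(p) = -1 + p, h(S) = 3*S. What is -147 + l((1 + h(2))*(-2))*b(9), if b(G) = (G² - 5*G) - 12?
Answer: -507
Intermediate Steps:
b(G) = -12 + G² - 5*G
-147 + l((1 + h(2))*(-2))*b(9) = -147 + (-1 + (1 + 3*2)*(-2))*(-12 + 9² - 5*9) = -147 + (-1 + (1 + 6)*(-2))*(-12 + 81 - 45) = -147 + (-1 + 7*(-2))*24 = -147 + (-1 - 14)*24 = -147 - 15*24 = -147 - 360 = -507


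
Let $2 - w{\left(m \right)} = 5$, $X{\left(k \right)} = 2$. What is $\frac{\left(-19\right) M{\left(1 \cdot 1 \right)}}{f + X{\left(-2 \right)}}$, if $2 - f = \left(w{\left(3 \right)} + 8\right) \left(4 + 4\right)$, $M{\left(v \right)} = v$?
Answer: $\frac{19}{36} \approx 0.52778$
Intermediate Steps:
$w{\left(m \right)} = -3$ ($w{\left(m \right)} = 2 - 5 = -3$)
$f = -38$ ($f = 2 - \left(-3 + 8\right) \left(4 + 4\right) = 2 - 5 \cdot 8 = 2 - 40 = -38$)
$\frac{\left(-19\right) M{\left(1 \cdot 1 \right)}}{f + X{\left(-2 \right)}} = \frac{\left(-19\right) 1 \cdot 1}{-38 + 2} = \frac{\left(-19\right) 1}{-36} = \left(-19\right) \left(- \frac{1}{36}\right) = \frac{19}{36}$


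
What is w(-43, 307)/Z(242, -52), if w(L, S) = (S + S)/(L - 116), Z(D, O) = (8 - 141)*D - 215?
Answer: 614/5151759 ≈ 0.00011918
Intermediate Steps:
Z(D, O) = -215 - 133*D (Z(D, O) = -133*D - 215 = -215 - 133*D)
w(L, S) = 2*S/(-116 + L) (w(L, S) = (2*S)/(-116 + L) = 2*S/(-116 + L))
w(-43, 307)/Z(242, -52) = (2*307/(-116 - 43))/(-215 - 133*242) = (2*307/(-159))/(-215 - 32186) = (2*307*(-1/159))/(-32401) = -614/159*(-1/32401) = 614/5151759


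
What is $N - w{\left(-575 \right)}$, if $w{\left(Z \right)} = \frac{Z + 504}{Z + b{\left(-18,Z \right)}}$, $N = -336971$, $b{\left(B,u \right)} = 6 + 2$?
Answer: $- \frac{191062628}{567} \approx -3.3697 \cdot 10^{5}$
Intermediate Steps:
$b{\left(B,u \right)} = 8$
$w{\left(Z \right)} = \frac{504 + Z}{8 + Z}$ ($w{\left(Z \right)} = \frac{Z + 504}{Z + 8} = \frac{504 + Z}{8 + Z}$)
$N - w{\left(-575 \right)} = -336971 - \frac{504 - 575}{8 - 575} = -336971 - \frac{1}{-567} \left(-71\right) = -336971 - \left(- \frac{1}{567}\right) \left(-71\right) = -336971 - \frac{71}{567} = - \frac{191062628}{567}$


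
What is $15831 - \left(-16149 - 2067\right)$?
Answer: $34047$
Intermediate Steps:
$15831 - \left(-16149 - 2067\right) = 15831 - -18216 = 15831 + 18216 = 34047$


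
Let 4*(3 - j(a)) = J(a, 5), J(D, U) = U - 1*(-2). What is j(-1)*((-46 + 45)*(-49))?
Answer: 245/4 ≈ 61.250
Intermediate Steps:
J(D, U) = 2 + U (J(D, U) = U + 2 = 2 + U)
j(a) = 5/4 (j(a) = 3 - (2 + 5)/4 = 3 - ¼*7 = 3 - 7/4 = 5/4)
j(-1)*((-46 + 45)*(-49)) = 5*((-46 + 45)*(-49))/4 = 5*(-1*(-49))/4 = (5/4)*49 = 245/4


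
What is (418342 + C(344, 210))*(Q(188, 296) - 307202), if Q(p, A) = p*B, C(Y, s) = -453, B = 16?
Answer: -127119326466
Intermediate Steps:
Q(p, A) = 16*p (Q(p, A) = p*16 = 16*p)
(418342 + C(344, 210))*(Q(188, 296) - 307202) = (418342 - 453)*(16*188 - 307202) = 417889*(3008 - 307202) = 417889*(-304194) = -127119326466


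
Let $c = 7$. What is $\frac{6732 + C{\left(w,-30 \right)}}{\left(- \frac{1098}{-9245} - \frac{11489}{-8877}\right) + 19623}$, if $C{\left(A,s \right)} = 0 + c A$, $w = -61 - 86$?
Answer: $\frac{468033034095}{1610533677646} \approx 0.29061$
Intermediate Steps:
$w = -147$
$C{\left(A,s \right)} = 7 A$ ($C{\left(A,s \right)} = 0 + 7 A = 7 A$)
$\frac{6732 + C{\left(w,-30 \right)}}{\left(- \frac{1098}{-9245} - \frac{11489}{-8877}\right) + 19623} = \frac{6732 + 7 \left(-147\right)}{\left(- \frac{1098}{-9245} - \frac{11489}{-8877}\right) + 19623} = \frac{6732 - 1029}{\left(\left(-1098\right) \left(- \frac{1}{9245}\right) - - \frac{11489}{8877}\right) + 19623} = \frac{5703}{\left(\frac{1098}{9245} + \frac{11489}{8877}\right) + 19623} = \frac{5703}{\frac{115962751}{82067865} + 19623} = \frac{5703}{\frac{1610533677646}{82067865}} = 5703 \cdot \frac{82067865}{1610533677646} = \frac{468033034095}{1610533677646}$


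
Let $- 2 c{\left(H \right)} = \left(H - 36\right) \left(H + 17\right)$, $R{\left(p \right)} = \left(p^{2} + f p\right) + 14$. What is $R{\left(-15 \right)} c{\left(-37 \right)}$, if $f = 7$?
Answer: $-97820$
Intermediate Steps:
$R{\left(p \right)} = 14 + p^{2} + 7 p$ ($R{\left(p \right)} = \left(p^{2} + 7 p\right) + 14 = 14 + p^{2} + 7 p$)
$c{\left(H \right)} = - \frac{\left(-36 + H\right) \left(17 + H\right)}{2}$ ($c{\left(H \right)} = - \frac{\left(H - 36\right) \left(H + 17\right)}{2} = - \frac{\left(-36 + H\right) \left(17 + H\right)}{2}$)
$R{\left(-15 \right)} c{\left(-37 \right)} = \left(14 + \left(-15\right)^{2} + 7 \left(-15\right)\right) \left(306 - \frac{\left(-37\right)^{2}}{2} + \frac{19}{2} \left(-37\right)\right) = \left(14 + 225 - 105\right) \left(306 - \frac{1369}{2} - \frac{703}{2}\right) = 134 \left(306 - \frac{1369}{2} - \frac{703}{2}\right) = 134 \left(-730\right) = -97820$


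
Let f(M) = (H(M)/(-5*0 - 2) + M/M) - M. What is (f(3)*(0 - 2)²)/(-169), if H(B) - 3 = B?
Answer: 20/169 ≈ 0.11834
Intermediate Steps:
H(B) = 3 + B
f(M) = -½ - 3*M/2 (f(M) = ((3 + M)/(-5*0 - 2) + M/M) - M = ((3 + M)/(0 - 2) + 1) - M = ((3 + M)/(-2) + 1) - M = ((3 + M)*(-½) + 1) - M = ((-3/2 - M/2) + 1) - M = (-½ - M/2) - M = -½ - 3*M/2)
(f(3)*(0 - 2)²)/(-169) = ((-½ - 3/2*3)*(0 - 2)²)/(-169) = ((-½ - 9/2)*(-2)²)*(-1/169) = -5*4*(-1/169) = -20*(-1/169) = 20/169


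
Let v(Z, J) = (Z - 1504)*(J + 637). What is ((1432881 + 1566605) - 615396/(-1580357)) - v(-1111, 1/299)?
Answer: 2204455451677022/472526743 ≈ 4.6652e+6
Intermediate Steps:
v(Z, J) = (-1504 + Z)*(637 + J)
((1432881 + 1566605) - 615396/(-1580357)) - v(-1111, 1/299) = ((1432881 + 1566605) - 615396/(-1580357)) - (-958048 - 1504/299 + 637*(-1111) - 1111/299) = (2999486 - 615396*(-1/1580357)) - (-958048 - 1504*1/299 - 707707 + (1/299)*(-1111)) = (2999486 + 615396/1580357) - (-958048 - 1504/299 - 707707 - 1111/299) = 4740259311898/1580357 - 1*(-498063360/299) = 4740259311898/1580357 + 498063360/299 = 2204455451677022/472526743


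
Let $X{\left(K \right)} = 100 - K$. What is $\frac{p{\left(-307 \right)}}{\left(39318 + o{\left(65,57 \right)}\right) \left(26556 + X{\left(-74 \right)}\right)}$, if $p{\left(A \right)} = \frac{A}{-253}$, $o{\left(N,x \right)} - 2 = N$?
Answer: $\frac{307}{266348545650} \approx 1.1526 \cdot 10^{-9}$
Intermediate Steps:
$o{\left(N,x \right)} = 2 + N$
$p{\left(A \right)} = - \frac{A}{253}$ ($p{\left(A \right)} = A \left(- \frac{1}{253}\right) = - \frac{A}{253}$)
$\frac{p{\left(-307 \right)}}{\left(39318 + o{\left(65,57 \right)}\right) \left(26556 + X{\left(-74 \right)}\right)} = \frac{\left(- \frac{1}{253}\right) \left(-307\right)}{\left(39318 + \left(2 + 65\right)\right) \left(26556 + \left(100 - -74\right)\right)} = \frac{307}{253 \left(39318 + 67\right) \left(26556 + \left(100 + 74\right)\right)} = \frac{307}{253 \cdot 39385 \left(26556 + 174\right)} = \frac{307}{253 \cdot 39385 \cdot 26730} = \frac{307}{253 \cdot 1052761050} = \frac{307}{253} \cdot \frac{1}{1052761050} = \frac{307}{266348545650}$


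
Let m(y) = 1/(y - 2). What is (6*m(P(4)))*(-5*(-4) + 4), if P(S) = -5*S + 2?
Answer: -36/5 ≈ -7.2000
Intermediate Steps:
P(S) = 2 - 5*S
m(y) = 1/(-2 + y)
(6*m(P(4)))*(-5*(-4) + 4) = (6/(-2 + (2 - 5*4)))*(-5*(-4) + 4) = (6/(-2 + (2 - 20)))*(20 + 4) = (6/(-2 - 18))*24 = (6/(-20))*24 = (6*(-1/20))*24 = -3/10*24 = -36/5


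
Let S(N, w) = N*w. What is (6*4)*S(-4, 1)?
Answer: -96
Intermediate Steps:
(6*4)*S(-4, 1) = (6*4)*(-4*1) = 24*(-4) = -96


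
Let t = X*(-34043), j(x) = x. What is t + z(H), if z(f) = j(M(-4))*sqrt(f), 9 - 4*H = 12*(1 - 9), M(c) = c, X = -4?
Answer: 136172 - 2*sqrt(105) ≈ 1.3615e+5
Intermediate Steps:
H = 105/4 (H = 9/4 - 3*(1 - 9) = 9/4 - 3*(-8) = 9/4 - 1/4*(-96) = 9/4 + 24 = 105/4 ≈ 26.250)
z(f) = -4*sqrt(f)
t = 136172 (t = -4*(-34043) = 136172)
t + z(H) = 136172 - 2*sqrt(105)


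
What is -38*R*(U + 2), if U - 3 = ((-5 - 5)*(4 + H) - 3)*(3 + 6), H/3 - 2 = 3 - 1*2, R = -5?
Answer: -226480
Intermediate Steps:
H = 9 (H = 6 + 3*(3 - 1*2) = 6 + 3*(3 - 2) = 6 + 3*1 = 6 + 3 = 9)
U = -1194 (U = 3 + ((-5 - 5)*(4 + 9) - 3)*(3 + 6) = 3 + (-10*13 - 3)*9 = 3 + (-130 - 3)*9 = 3 - 133*9 = 3 - 1197 = -1194)
-38*R*(U + 2) = -(-190)*(-1194 + 2) = -(-190)*(-1192) = -38*5960 = -226480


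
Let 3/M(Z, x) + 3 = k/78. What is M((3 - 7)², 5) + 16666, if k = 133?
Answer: 1683032/101 ≈ 16664.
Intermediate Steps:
M(Z, x) = -234/101 (M(Z, x) = 3/(-3 + 133/78) = 3/(-101/78) = 3*(-78/101) = -234/101)
M((3 - 7)², 5) + 16666 = -234/101 + 16666 = 1683032/101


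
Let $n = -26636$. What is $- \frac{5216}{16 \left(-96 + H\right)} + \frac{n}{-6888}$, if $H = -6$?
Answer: $\frac{206765}{29274} \approx 7.0631$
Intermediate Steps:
$- \frac{5216}{16 \left(-96 + H\right)} + \frac{n}{-6888} = - \frac{5216}{16 \left(-96 - 6\right)} - \frac{26636}{-6888} = - \frac{5216}{16 \left(-102\right)} - - \frac{6659}{1722} = - \frac{5216}{-1632} + \frac{6659}{1722} = \left(-5216\right) \left(- \frac{1}{1632}\right) + \frac{6659}{1722} = \frac{163}{51} + \frac{6659}{1722} = \frac{206765}{29274}$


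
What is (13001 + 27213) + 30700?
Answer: 70914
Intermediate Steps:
(13001 + 27213) + 30700 = 40214 + 30700 = 70914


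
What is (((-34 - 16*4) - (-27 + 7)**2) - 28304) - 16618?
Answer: -45420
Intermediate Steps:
(((-34 - 16*4) - (-27 + 7)**2) - 28304) - 16618 = (((-34 - 64) - 1*(-20)**2) - 28304) - 16618 = ((-98 - 1*400) - 28304) - 16618 = ((-98 - 400) - 28304) - 16618 = (-498 - 28304) - 16618 = -28802 - 16618 = -45420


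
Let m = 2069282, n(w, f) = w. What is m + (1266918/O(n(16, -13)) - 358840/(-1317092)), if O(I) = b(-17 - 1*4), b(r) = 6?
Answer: 750885763465/329273 ≈ 2.2804e+6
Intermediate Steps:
O(I) = 6
m + (1266918/O(n(16, -13)) - 358840/(-1317092)) = 2069282 + (1266918/6 - 358840/(-1317092)) = 2069282 + (1266918*(⅙) - 358840*(-1/1317092)) = 2069282 + (211153 + 89710/329273) = 2069282 + 69527071479/329273 = 750885763465/329273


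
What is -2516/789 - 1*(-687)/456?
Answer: -201751/119928 ≈ -1.6823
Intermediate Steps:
-2516/789 - 1*(-687)/456 = -2516*1/789 + 687*(1/456) = -2516/789 + 229/152 = -201751/119928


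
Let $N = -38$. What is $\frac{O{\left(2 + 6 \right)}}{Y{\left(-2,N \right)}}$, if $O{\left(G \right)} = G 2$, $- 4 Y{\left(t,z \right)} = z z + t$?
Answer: $- \frac{32}{721} \approx -0.044383$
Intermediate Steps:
$Y{\left(t,z \right)} = - \frac{t}{4} - \frac{z^{2}}{4}$ ($Y{\left(t,z \right)} = - \frac{z z + t}{4} = - \frac{z^{2} + t}{4} = - \frac{t + z^{2}}{4} = - \frac{t}{4} - \frac{z^{2}}{4}$)
$O{\left(G \right)} = 2 G$
$\frac{O{\left(2 + 6 \right)}}{Y{\left(-2,N \right)}} = \frac{2 \left(2 + 6\right)}{\left(- \frac{1}{4}\right) \left(-2\right) - \frac{\left(-38\right)^{2}}{4}} = \frac{2 \cdot 8}{\frac{1}{2} - 361} = \frac{16}{\frac{1}{2} - 361} = \frac{16}{- \frac{721}{2}} = 16 \left(- \frac{2}{721}\right) = - \frac{32}{721}$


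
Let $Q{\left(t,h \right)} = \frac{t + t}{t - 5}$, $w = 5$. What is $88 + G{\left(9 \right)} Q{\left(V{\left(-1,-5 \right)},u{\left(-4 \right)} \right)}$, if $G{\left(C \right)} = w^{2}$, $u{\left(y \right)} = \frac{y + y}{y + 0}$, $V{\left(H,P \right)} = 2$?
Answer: $\frac{164}{3} \approx 54.667$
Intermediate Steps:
$u{\left(y \right)} = 2$ ($u{\left(y \right)} = \frac{2 y}{y} = 2$)
$Q{\left(t,h \right)} = \frac{2 t}{-5 + t}$
$G{\left(C \right)} = 25$ ($G{\left(C \right)} = 5^{2} = 25$)
$88 + G{\left(9 \right)} Q{\left(V{\left(-1,-5 \right)},u{\left(-4 \right)} \right)} = 88 + 25 \cdot 2 \cdot 2 \frac{1}{-5 + 2} = 88 + 25 \cdot 2 \cdot 2 \frac{1}{-3} = 88 + 25 \cdot 2 \cdot 2 \left(- \frac{1}{3}\right) = 88 + 25 \left(- \frac{4}{3}\right) = 88 - \frac{100}{3} = \frac{164}{3}$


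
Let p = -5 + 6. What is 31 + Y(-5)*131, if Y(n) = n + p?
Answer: -493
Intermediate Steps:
p = 1
Y(n) = 1 + n (Y(n) = n + 1 = 1 + n)
31 + Y(-5)*131 = 31 + (1 - 5)*131 = 31 - 4*131 = 31 - 524 = -493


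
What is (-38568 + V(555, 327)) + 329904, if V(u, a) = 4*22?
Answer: 291424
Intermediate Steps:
V(u, a) = 88
(-38568 + V(555, 327)) + 329904 = (-38568 + 88) + 329904 = -38480 + 329904 = 291424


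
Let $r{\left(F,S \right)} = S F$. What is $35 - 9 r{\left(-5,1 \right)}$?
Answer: $80$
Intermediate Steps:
$r{\left(F,S \right)} = F S$
$35 - 9 r{\left(-5,1 \right)} = 35 - 9 \left(\left(-5\right) 1\right) = 35 - -45 = 35 + 45 = 80$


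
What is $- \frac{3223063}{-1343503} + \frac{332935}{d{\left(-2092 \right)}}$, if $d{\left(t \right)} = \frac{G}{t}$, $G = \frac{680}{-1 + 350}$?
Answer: $- \frac{16328835058573405}{45679102} \approx -3.5747 \cdot 10^{8}$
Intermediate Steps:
$G = \frac{680}{349} \approx 1.9484$
$d{\left(t \right)} = \frac{680}{349 t}$
$- \frac{3223063}{-1343503} + \frac{332935}{d{\left(-2092 \right)}} = - \frac{3223063}{-1343503} + \frac{332935}{\frac{680}{349} \frac{1}{-2092}} = \left(-3223063\right) \left(- \frac{1}{1343503}\right) + \frac{332935}{\frac{680}{349} \left(- \frac{1}{2092}\right)} = \frac{3223063}{1343503} + \frac{332935}{- \frac{170}{182527}} = \frac{3223063}{1343503} + 332935 \left(- \frac{182527}{170}\right) = \frac{3223063}{1343503} - \frac{12153925349}{34} = - \frac{16328835058573405}{45679102}$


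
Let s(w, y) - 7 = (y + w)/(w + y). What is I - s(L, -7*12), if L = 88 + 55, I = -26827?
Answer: -26835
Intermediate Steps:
L = 143
s(w, y) = 8 (s(w, y) = 7 + (y + w)/(w + y) = 7 + (w + y)/(w + y) = 7 + 1 = 8)
I - s(L, -7*12) = -26827 - 1*8 = -26827 - 8 = -26835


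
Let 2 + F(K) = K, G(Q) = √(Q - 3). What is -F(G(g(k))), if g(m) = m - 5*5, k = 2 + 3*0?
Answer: 2 - I*√26 ≈ 2.0 - 5.099*I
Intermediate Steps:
k = 2 (k = 2 + 0 = 2)
g(m) = -25 + m (g(m) = m - 25 = -25 + m)
G(Q) = √(-3 + Q)
F(K) = -2 + K
-F(G(g(k))) = -(-2 + √(-3 + (-25 + 2))) = -(-2 + √(-3 - 23)) = -(-2 + √(-26)) = -(-2 + I*√26) = 2 - I*√26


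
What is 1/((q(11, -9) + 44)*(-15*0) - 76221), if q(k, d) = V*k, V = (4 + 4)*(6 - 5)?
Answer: -1/76221 ≈ -1.3120e-5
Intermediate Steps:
V = 8 (V = 8*1 = 8)
q(k, d) = 8*k
1/((q(11, -9) + 44)*(-15*0) - 76221) = 1/((8*11 + 44)*(-15*0) - 76221) = 1/((88 + 44)*0 - 76221) = 1/(132*0 - 76221) = 1/(0 - 76221) = 1/(-76221) = -1/76221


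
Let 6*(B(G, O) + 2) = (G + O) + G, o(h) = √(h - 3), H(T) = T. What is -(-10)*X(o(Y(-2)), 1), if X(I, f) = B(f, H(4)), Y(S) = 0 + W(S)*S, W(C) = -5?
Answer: -10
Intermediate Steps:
Y(S) = -5*S (Y(S) = 0 - 5*S = -5*S)
o(h) = √(-3 + h)
B(G, O) = -2 + G/3 + O/6 (B(G, O) = -2 + ((G + O) + G)/6 = -2 + (O + 2*G)/6 = -2 + (G/3 + O/6) = -2 + G/3 + O/6)
X(I, f) = -4/3 + f/3 (X(I, f) = -2 + f/3 + (⅙)*4 = -2 + f/3 + ⅔ = -4/3 + f/3)
-(-10)*X(o(Y(-2)), 1) = -(-10)*(-4/3 + (⅓)*1) = -(-10)*(-4/3 + ⅓) = -(-10)*(-1) = -10*1 = -10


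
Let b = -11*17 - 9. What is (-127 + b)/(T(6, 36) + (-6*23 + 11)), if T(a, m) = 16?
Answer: 323/111 ≈ 2.9099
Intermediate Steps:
b = -196 (b = -187 - 9 = -196)
(-127 + b)/(T(6, 36) + (-6*23 + 11)) = (-127 - 196)/(16 + (-6*23 + 11)) = -323/(16 + (-138 + 11)) = -323/(16 - 127) = -323/(-111) = -323*(-1/111) = 323/111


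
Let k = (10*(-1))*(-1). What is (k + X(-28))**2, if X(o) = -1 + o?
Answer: 361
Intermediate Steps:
k = 10 (k = -10*(-1) = 10)
(k + X(-28))**2 = (10 + (-1 - 28))**2 = (10 - 29)**2 = (-19)**2 = 361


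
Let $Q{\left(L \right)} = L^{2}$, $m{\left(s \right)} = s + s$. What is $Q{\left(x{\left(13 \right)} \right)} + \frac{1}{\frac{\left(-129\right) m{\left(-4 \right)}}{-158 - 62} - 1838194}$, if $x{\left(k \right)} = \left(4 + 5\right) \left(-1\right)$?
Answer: $\frac{8189175113}{101100928} \approx 81.0$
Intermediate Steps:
$m{\left(s \right)} = 2 s$
$x{\left(k \right)} = -9$ ($x{\left(k \right)} = 9 \left(-1\right) = -9$)
$Q{\left(x{\left(13 \right)} \right)} + \frac{1}{\frac{\left(-129\right) m{\left(-4 \right)}}{-158 - 62} - 1838194} = \left(-9\right)^{2} + \frac{1}{\frac{\left(-129\right) 2 \left(-4\right)}{-158 - 62} - 1838194} = 81 + \frac{1}{\frac{\left(-129\right) \left(-8\right)}{-220} - 1838194} = 81 + \frac{1}{1032 \left(- \frac{1}{220}\right) - 1838194} = 81 + \frac{1}{- \frac{258}{55} - 1838194} = 81 + \frac{1}{- \frac{101100928}{55}} = 81 - \frac{55}{101100928} = \frac{8189175113}{101100928}$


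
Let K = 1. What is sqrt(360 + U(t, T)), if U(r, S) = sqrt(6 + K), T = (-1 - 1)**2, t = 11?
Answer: sqrt(360 + sqrt(7)) ≈ 19.043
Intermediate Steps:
T = 4 (T = (-2)**2 = 4)
U(r, S) = sqrt(7) (U(r, S) = sqrt(6 + 1) = sqrt(7))
sqrt(360 + U(t, T)) = sqrt(360 + sqrt(7))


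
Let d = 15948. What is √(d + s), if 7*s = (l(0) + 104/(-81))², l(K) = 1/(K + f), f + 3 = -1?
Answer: √1674192535/324 ≈ 126.29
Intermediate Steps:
f = -4 (f = -3 - 1 = -4)
l(K) = 1/(-4 + K) (l(K) = 1/(K - 4) = 1/(-4 + K))
s = 35287/104976 (s = (1/(-4 + 0) + 104/(-81))²/7 = (1/(-4) + 104*(-1/81))²/7 = (-¼ - 104/81)²/7 = (-497/324)²/7 = (⅐)*(247009/104976) = 35287/104976 ≈ 0.33614)
√(d + s) = √(15948 + 35287/104976) = √(1674192535/104976) = √1674192535/324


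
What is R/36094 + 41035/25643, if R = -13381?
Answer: 1137988307/925558442 ≈ 1.2295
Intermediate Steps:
R/36094 + 41035/25643 = -13381/36094 + 41035/25643 = 1137988307/925558442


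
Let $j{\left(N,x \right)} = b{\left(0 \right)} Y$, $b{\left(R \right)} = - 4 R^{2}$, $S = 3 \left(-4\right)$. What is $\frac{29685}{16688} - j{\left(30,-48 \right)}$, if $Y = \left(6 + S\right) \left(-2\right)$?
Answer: $\frac{29685}{16688} \approx 1.7788$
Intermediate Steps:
$S = -12$
$Y = 12$ ($Y = \left(6 - 12\right) \left(-2\right) = \left(-6\right) \left(-2\right) = 12$)
$j{\left(N,x \right)} = 0$ ($j{\left(N,x \right)} = - 4 \cdot 0^{2} \cdot 12 = \left(-4\right) 0 \cdot 12 = 0 \cdot 12 = 0$)
$\frac{29685}{16688} - j{\left(30,-48 \right)} = \frac{29685}{16688} - 0 = 29685 \cdot \frac{1}{16688} + 0 = \frac{29685}{16688} + 0 = \frac{29685}{16688}$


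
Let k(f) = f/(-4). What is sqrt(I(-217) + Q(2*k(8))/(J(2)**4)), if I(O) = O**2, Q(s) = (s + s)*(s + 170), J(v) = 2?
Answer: sqrt(47006) ≈ 216.81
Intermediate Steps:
k(f) = -f/4 (k(f) = f*(-1/4) = -f/4)
Q(s) = 2*s*(170 + s) (Q(s) = (2*s)*(170 + s) = 2*s*(170 + s))
sqrt(I(-217) + Q(2*k(8))/(J(2)**4)) = sqrt((-217)**2 + (2*(2*(-1/4*8))*(170 + 2*(-1/4*8)))/(2**4)) = sqrt(47089 + (2*(2*(-2))*(170 + 2*(-2)))/16) = sqrt(47089 + (2*(-4)*(170 - 4))*(1/16)) = sqrt(47089 + (2*(-4)*166)*(1/16)) = sqrt(47089 - 1328*1/16) = sqrt(47089 - 83) = sqrt(47006)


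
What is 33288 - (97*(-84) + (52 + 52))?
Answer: 41332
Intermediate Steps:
33288 - (97*(-84) + (52 + 52)) = 33288 - (-8148 + 104) = 33288 - 1*(-8044) = 33288 + 8044 = 41332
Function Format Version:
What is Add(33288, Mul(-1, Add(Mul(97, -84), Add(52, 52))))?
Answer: 41332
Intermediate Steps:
Add(33288, Mul(-1, Add(Mul(97, -84), Add(52, 52)))) = Add(33288, Mul(-1, Add(-8148, 104))) = Add(33288, Mul(-1, -8044)) = Add(33288, 8044) = 41332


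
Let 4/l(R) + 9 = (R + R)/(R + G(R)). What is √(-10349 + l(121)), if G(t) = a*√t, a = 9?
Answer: I*√64591269/79 ≈ 101.73*I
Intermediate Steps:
G(t) = 9*√t
l(R) = 4/(-9 + 2*R/(R + 9*√R)) (l(R) = 4/(-9 + (R + R)/(R + 9*√R)) = 4/(-9 + (2*R)/(R + 9*√R)) = 4/(-9 + 2*R/(R + 9*√R)))
√(-10349 + l(121)) = √(-10349 + 4*(-1*121 - 9*√121)/(7*121 + 81*√121)) = √(-10349 + 4*(-121 - 9*11)/(847 + 81*11)) = √(-10349 + 4*(-121 - 99)/(847 + 891)) = √(-10349 + 4*(-220)/1738) = √(-10349 + 4*(1/1738)*(-220)) = √(-10349 - 40/79) = √(-817611/79) = I*√64591269/79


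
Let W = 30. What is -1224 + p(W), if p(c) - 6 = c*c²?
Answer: 25782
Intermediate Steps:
p(c) = 6 + c³ (p(c) = 6 + c*c² = 6 + c³)
-1224 + p(W) = -1224 + (6 + 30³) = -1224 + (6 + 27000) = -1224 + 27006 = 25782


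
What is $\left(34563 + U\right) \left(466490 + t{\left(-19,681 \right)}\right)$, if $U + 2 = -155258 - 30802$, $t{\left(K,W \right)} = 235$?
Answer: $-70708370775$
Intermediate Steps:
$U = -186062$ ($U = -2 - 186060 = -186062$)
$\left(34563 + U\right) \left(466490 + t{\left(-19,681 \right)}\right) = \left(34563 - 186062\right) \left(466490 + 235\right) = \left(-151499\right) 466725 = -70708370775$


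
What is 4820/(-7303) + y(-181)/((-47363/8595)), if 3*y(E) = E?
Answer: 3558790535/345891989 ≈ 10.289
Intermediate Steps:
y(E) = E/3
4820/(-7303) + y(-181)/((-47363/8595)) = 4820/(-7303) + ((⅓)*(-181))/((-47363/8595)) = 4820*(-1/7303) - 181/(3*((-47363*1/8595))) = -4820/7303 - 181/(3*(-47363/8595)) = -4820/7303 - 181/3*(-8595/47363) = -4820/7303 + 518565/47363 = 3558790535/345891989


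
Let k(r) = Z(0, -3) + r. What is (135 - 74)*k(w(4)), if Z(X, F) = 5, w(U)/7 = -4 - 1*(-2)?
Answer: -549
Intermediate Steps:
w(U) = -14 (w(U) = 7*(-4 - 1*(-2)) = 7*(-4 + 2) = 7*(-2) = -14)
k(r) = 5 + r
(135 - 74)*k(w(4)) = (135 - 74)*(5 - 14) = 61*(-9) = -549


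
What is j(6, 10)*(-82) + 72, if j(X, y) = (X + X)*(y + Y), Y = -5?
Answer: -4848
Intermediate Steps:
j(X, y) = 2*X*(-5 + y) (j(X, y) = (X + X)*(y - 5) = (2*X)*(-5 + y) = 2*X*(-5 + y))
j(6, 10)*(-82) + 72 = (2*6*(-5 + 10))*(-82) + 72 = (2*6*5)*(-82) + 72 = 60*(-82) + 72 = -4920 + 72 = -4848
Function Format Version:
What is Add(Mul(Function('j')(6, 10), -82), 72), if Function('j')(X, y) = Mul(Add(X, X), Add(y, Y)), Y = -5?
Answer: -4848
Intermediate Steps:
Function('j')(X, y) = Mul(2, X, Add(-5, y)) (Function('j')(X, y) = Mul(Add(X, X), Add(y, -5)) = Mul(Mul(2, X), Add(-5, y)) = Mul(2, X, Add(-5, y)))
Add(Mul(Function('j')(6, 10), -82), 72) = Add(Mul(Mul(2, 6, Add(-5, 10)), -82), 72) = Add(Mul(Mul(2, 6, 5), -82), 72) = Add(Mul(60, -82), 72) = Add(-4920, 72) = -4848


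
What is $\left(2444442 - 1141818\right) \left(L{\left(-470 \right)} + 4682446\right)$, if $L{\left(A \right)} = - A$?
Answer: $6100078771584$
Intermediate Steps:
$\left(2444442 - 1141818\right) \left(L{\left(-470 \right)} + 4682446\right) = \left(2444442 - 1141818\right) \left(\left(-1\right) \left(-470\right) + 4682446\right) = 1302624 \left(470 + 4682446\right) = 1302624 \cdot 4682916 = 6100078771584$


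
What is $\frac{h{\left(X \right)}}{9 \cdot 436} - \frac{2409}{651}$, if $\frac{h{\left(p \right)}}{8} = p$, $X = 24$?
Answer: $- \frac{259109}{70959} \approx -3.6515$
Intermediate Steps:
$h{\left(p \right)} = 8 p$
$\frac{h{\left(X \right)}}{9 \cdot 436} - \frac{2409}{651} = \frac{8 \cdot 24}{9 \cdot 436} - \frac{2409}{651} = \frac{192}{3924} - \frac{803}{217} = 192 \cdot \frac{1}{3924} - \frac{803}{217} = \frac{16}{327} - \frac{803}{217} = - \frac{259109}{70959}$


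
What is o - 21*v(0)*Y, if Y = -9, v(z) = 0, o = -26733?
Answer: -26733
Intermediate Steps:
o - 21*v(0)*Y = -26733 - 21*0*(-9) = -26733 - 0*(-9) = -26733 - 1*0 = -26733 + 0 = -26733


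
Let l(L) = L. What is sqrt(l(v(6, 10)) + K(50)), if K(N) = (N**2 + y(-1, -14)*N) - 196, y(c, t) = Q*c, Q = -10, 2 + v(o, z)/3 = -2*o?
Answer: sqrt(2762) ≈ 52.555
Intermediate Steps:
v(o, z) = -6 - 6*o (v(o, z) = -6 + 3*(-2*o) = -6 - 6*o)
y(c, t) = -10*c
K(N) = -196 + N**2 + 10*N (K(N) = (N**2 + (-10*(-1))*N) - 196 = (N**2 + 10*N) - 196 = -196 + N**2 + 10*N)
sqrt(l(v(6, 10)) + K(50)) = sqrt((-6 - 6*6) + (-196 + 50**2 + 10*50)) = sqrt((-6 - 36) + (-196 + 2500 + 500)) = sqrt(-42 + 2804) = sqrt(2762)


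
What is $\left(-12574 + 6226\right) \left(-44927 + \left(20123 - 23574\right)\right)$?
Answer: $307103544$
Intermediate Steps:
$\left(-12574 + 6226\right) \left(-44927 + \left(20123 - 23574\right)\right) = - 6348 \left(-44927 - 3451\right) = \left(-6348\right) \left(-48378\right) = 307103544$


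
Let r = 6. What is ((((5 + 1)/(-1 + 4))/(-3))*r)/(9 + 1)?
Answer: -2/5 ≈ -0.40000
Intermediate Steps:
((((5 + 1)/(-1 + 4))/(-3))*r)/(9 + 1) = ((((5 + 1)/(-1 + 4))/(-3))*6)/(9 + 1) = (((6/3)*(-1/3))*6)/10 = (((6*(1/3))*(-1/3))*6)*(1/10) = ((2*(-1/3))*6)*(1/10) = -2/3*6*(1/10) = -4*1/10 = -2/5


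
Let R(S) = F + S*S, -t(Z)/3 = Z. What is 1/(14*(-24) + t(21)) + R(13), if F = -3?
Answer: 66233/399 ≈ 166.00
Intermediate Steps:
t(Z) = -3*Z
R(S) = -3 + S² (R(S) = -3 + S*S = -3 + S²)
1/(14*(-24) + t(21)) + R(13) = 1/(14*(-24) - 3*21) + (-3 + 13²) = 1/(-336 - 63) + (-3 + 169) = 1/(-399) + 166 = -1/399 + 166 = 66233/399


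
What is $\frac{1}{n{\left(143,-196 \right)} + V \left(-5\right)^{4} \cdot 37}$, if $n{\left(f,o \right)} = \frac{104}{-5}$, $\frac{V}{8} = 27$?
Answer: $\frac{5}{24974896} \approx 2.002 \cdot 10^{-7}$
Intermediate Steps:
$V = 216$ ($V = 8 \cdot 27 = 216$)
$n{\left(f,o \right)} = - \frac{104}{5}$ ($n{\left(f,o \right)} = 104 \left(- \frac{1}{5}\right) = - \frac{104}{5}$)
$\frac{1}{n{\left(143,-196 \right)} + V \left(-5\right)^{4} \cdot 37} = \frac{1}{- \frac{104}{5} + 216 \left(-5\right)^{4} \cdot 37} = \frac{1}{- \frac{104}{5} + 216 \cdot 625 \cdot 37} = \frac{1}{- \frac{104}{5} + 135000 \cdot 37} = \frac{1}{- \frac{104}{5} + 4995000} = \frac{1}{\frac{24974896}{5}} = \frac{5}{24974896}$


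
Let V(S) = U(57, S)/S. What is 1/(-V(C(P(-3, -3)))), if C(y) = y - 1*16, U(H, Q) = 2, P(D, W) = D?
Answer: 19/2 ≈ 9.5000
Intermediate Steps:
C(y) = -16 + y (C(y) = y - 16 = -16 + y)
V(S) = 2/S
1/(-V(C(P(-3, -3)))) = 1/(-2/(-16 - 3)) = 1/(-2/(-19)) = 1/(-2*(-1)/19) = 1/(-1*(-2/19)) = 1/(2/19) = 19/2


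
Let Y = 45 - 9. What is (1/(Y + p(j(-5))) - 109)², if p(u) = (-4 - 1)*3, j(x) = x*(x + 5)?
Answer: 5234944/441 ≈ 11871.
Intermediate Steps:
j(x) = x*(5 + x)
p(u) = -15 (p(u) = -5*3 = -15)
Y = 36
(1/(Y + p(j(-5))) - 109)² = (1/(36 - 15) - 109)² = (1/21 - 109)² = (-2288/21)² = 5234944/441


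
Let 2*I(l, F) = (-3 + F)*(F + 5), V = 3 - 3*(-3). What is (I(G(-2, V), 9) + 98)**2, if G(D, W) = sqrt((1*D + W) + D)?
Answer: 19600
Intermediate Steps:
V = 12 (V = 3 + 9 = 12)
G(D, W) = sqrt(W + 2*D) (G(D, W) = sqrt((D + W) + D) = sqrt(W + 2*D))
I(l, F) = (-3 + F)*(5 + F)/2 (I(l, F) = ((-3 + F)*(F + 5))/2 = ((-3 + F)*(5 + F))/2 = (-3 + F)*(5 + F)/2)
(I(G(-2, V), 9) + 98)**2 = ((-15/2 + 9 + (1/2)*9**2) + 98)**2 = ((-15/2 + 9 + (1/2)*81) + 98)**2 = ((-15/2 + 9 + 81/2) + 98)**2 = (42 + 98)**2 = 140**2 = 19600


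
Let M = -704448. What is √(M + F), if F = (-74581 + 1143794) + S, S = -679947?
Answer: I*√315182 ≈ 561.41*I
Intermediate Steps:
F = 389266 (F = (-74581 + 1143794) - 679947 = 1069213 - 679947 = 389266)
√(M + F) = √(-704448 + 389266) = √(-315182) = I*√315182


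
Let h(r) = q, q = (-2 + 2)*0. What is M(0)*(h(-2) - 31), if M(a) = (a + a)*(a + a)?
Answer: 0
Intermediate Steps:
q = 0 (q = 0*0 = 0)
h(r) = 0
M(a) = 4*a² (M(a) = (2*a)*(2*a) = 4*a²)
M(0)*(h(-2) - 31) = (4*0²)*(0 - 31) = (4*0)*(-31) = 0*(-31) = 0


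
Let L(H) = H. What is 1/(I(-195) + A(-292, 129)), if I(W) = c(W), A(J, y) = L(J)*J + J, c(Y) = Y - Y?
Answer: 1/84972 ≈ 1.1769e-5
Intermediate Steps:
c(Y) = 0
A(J, y) = J + J² (A(J, y) = J*J + J = J² + J = J + J²)
I(W) = 0
1/(I(-195) + A(-292, 129)) = 1/(0 - 292*(1 - 292)) = 1/(0 - 292*(-291)) = 1/(0 + 84972) = 1/84972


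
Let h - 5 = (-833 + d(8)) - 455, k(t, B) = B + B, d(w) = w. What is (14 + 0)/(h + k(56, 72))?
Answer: -14/1131 ≈ -0.012378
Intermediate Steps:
k(t, B) = 2*B
h = -1275 (h = 5 + ((-833 + 8) - 455) = 5 + (-825 - 455) = 5 - 1280 = -1275)
(14 + 0)/(h + k(56, 72)) = (14 + 0)/(-1275 + 2*72) = 14/(-1275 + 144) = 14/(-1131) = 14*(-1/1131) = -14/1131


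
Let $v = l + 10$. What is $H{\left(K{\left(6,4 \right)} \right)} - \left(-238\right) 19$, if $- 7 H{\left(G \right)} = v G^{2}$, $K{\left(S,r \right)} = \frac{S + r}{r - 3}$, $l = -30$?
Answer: $\frac{33654}{7} \approx 4807.7$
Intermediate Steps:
$K{\left(S,r \right)} = \frac{S + r}{-3 + r}$
$v = -20$ ($v = -30 + 10 = -20$)
$H{\left(G \right)} = \frac{20 G^{2}}{7}$ ($H{\left(G \right)} = - \frac{\left(-20\right) G^{2}}{7} = \frac{20 G^{2}}{7}$)
$H{\left(K{\left(6,4 \right)} \right)} - \left(-238\right) 19 = \frac{20 \left(\frac{6 + 4}{-3 + 4}\right)^{2}}{7} - \left(-238\right) 19 = \frac{20 \left(1^{-1} \cdot 10\right)^{2}}{7} - -4522 = \frac{20 \left(1 \cdot 10\right)^{2}}{7} + 4522 = \frac{20 \cdot 10^{2}}{7} + 4522 = \frac{20}{7} \cdot 100 + 4522 = \frac{2000}{7} + 4522 = \frac{33654}{7}$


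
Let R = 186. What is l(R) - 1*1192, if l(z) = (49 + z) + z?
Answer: -771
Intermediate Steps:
l(z) = 49 + 2*z
l(R) - 1*1192 = (49 + 2*186) - 1*1192 = (49 + 372) - 1192 = 421 - 1192 = -771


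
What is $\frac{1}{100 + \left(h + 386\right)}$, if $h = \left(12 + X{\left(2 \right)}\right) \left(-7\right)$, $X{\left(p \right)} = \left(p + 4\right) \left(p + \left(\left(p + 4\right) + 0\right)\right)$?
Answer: $\frac{1}{66} \approx 0.015152$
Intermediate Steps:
$X{\left(p \right)} = \left(4 + p\right) \left(4 + 2 p\right)$ ($X{\left(p \right)} = \left(4 + p\right) \left(p + \left(\left(4 + p\right) + 0\right)\right) = \left(4 + p\right) \left(p + \left(4 + p\right)\right) = \left(4 + p\right) \left(4 + 2 p\right)$)
$h = -420$ ($h = \left(12 + \left(16 + 2 \cdot 2^{2} + 12 \cdot 2\right)\right) \left(-7\right) = \left(12 + \left(16 + 2 \cdot 4 + 24\right)\right) \left(-7\right) = \left(12 + \left(16 + 8 + 24\right)\right) \left(-7\right) = \left(12 + 48\right) \left(-7\right) = 60 \left(-7\right) = -420$)
$\frac{1}{100 + \left(h + 386\right)} = \frac{1}{100 + \left(-420 + 386\right)} = \frac{1}{100 - 34} = \frac{1}{66}$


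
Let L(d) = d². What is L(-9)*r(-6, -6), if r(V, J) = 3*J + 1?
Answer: -1377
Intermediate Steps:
r(V, J) = 1 + 3*J
L(-9)*r(-6, -6) = (-9)²*(1 + 3*(-6)) = 81*(1 - 18) = 81*(-17) = -1377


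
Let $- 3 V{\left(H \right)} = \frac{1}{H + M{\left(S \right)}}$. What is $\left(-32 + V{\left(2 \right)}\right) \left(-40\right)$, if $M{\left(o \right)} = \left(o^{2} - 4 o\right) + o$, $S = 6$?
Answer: $\frac{3842}{3} \approx 1280.7$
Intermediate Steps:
$M{\left(o \right)} = o^{2} - 3 o$
$V{\left(H \right)} = - \frac{1}{3 \left(18 + H\right)}$ ($V{\left(H \right)} = - \frac{1}{3 \left(H + 6 \left(-3 + 6\right)\right)} = - \frac{1}{3 \left(H + 6 \cdot 3\right)} = - \frac{1}{3 \left(H + 18\right)} = - \frac{1}{3 \left(18 + H\right)}$)
$\left(-32 + V{\left(2 \right)}\right) \left(-40\right) = \left(-32 - \frac{1}{54 + 3 \cdot 2}\right) \left(-40\right) = \left(-32 - \frac{1}{54 + 6}\right) \left(-40\right) = \left(-32 - \frac{1}{60}\right) \left(-40\right) = \left(- \frac{1921}{60}\right) \left(-40\right) = \frac{3842}{3}$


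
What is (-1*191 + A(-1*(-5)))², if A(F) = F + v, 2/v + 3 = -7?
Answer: 866761/25 ≈ 34670.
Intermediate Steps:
v = -⅕ (v = 2/(-3 - 7) = 2/(-10) = 2*(-⅒) = -⅕ ≈ -0.20000)
A(F) = -⅕ + F (A(F) = F - ⅕ = -⅕ + F)
(-1*191 + A(-1*(-5)))² = (-1*191 + (-⅕ - 1*(-5)))² = (-191 + (-⅕ + 5))² = (-191 + 24/5)² = (-931/5)² = 866761/25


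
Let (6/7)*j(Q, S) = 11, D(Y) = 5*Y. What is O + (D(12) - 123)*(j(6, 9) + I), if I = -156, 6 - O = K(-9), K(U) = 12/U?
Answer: 54161/6 ≈ 9026.8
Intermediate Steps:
j(Q, S) = 77/6 (j(Q, S) = (7/6)*11 = 77/6)
O = 22/3 (O = 6 - 12/(-9) = 6 - 12*(-1)/9 = 6 - 1*(-4/3) = 6 + 4/3 = 22/3 ≈ 7.3333)
O + (D(12) - 123)*(j(6, 9) + I) = 22/3 + (5*12 - 123)*(77/6 - 156) = 22/3 + (60 - 123)*(-859/6) = 22/3 - 63*(-859/6) = 22/3 + 18039/2 = 54161/6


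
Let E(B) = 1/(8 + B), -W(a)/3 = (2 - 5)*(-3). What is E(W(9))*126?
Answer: -126/19 ≈ -6.6316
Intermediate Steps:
W(a) = -27 (W(a) = -3*(2 - 5)*(-3) = -(-9)*(-3) = -3*9 = -27)
E(W(9))*126 = 126/(8 - 27) = 126/(-19) = -1/19*126 = -126/19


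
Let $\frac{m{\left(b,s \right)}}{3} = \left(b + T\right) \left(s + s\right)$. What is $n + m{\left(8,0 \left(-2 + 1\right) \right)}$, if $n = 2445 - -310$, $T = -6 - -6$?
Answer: $2755$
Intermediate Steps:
$T = 0$ ($T = -6 + 6 = 0$)
$m{\left(b,s \right)} = 6 b s$ ($m{\left(b,s \right)} = 3 \left(b + 0\right) \left(s + s\right) = 3 b 2 s = 3 \cdot 2 b s = 6 b s$)
$n = 2755$ ($n = 2445 + 310 = 2755$)
$n + m{\left(8,0 \left(-2 + 1\right) \right)} = 2755 + 6 \cdot 8 \cdot 0 \left(-2 + 1\right) = 2755 + 6 \cdot 8 \cdot 0 \left(-1\right) = 2755 + 6 \cdot 8 \cdot 0 = 2755 + 0 = 2755$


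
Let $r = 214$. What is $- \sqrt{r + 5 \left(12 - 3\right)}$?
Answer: $- \sqrt{259} \approx -16.093$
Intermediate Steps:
$- \sqrt{r + 5 \left(12 - 3\right)} = - \sqrt{214 + 5 \left(12 - 3\right)} = - \sqrt{214 + 5 \cdot 9} = - \sqrt{214 + 45} = - \sqrt{259}$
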